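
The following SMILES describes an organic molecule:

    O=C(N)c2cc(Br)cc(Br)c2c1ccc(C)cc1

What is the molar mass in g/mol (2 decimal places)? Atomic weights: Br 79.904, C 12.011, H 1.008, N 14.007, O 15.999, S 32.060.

First, the molecular formula is C14H11Br2NO (counting implicit H from valence).
  Br: 2 × 79.904 = 159.808
  C: 14 × 12.011 = 168.154
  H: 11 × 1.008 = 11.088
  N: 1 × 14.007 = 14.007
  O: 1 × 15.999 = 15.999
Sum: 2×79.904 + 14×12.011 + 11×1.008 + 1×14.007 + 1×15.999 = 369.056 → 369.06 g/mol.

369.06 g/mol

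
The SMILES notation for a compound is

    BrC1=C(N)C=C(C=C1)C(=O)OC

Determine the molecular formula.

Walk through each heavy atom and fill implicit hydrogens from standard valence (C 4, N 3, O 2, S 2, halogen 1):
  atom 1: Br (halogen, monovalent) → 0 H
  atom 2: C, bond orders sum to 4 (valence 4) → 0 H
  atom 3: C, bond orders sum to 4 (valence 4) → 0 H
  atom 4: N, bond orders sum to 1 (valence 3) → 2 H
  atom 5: C, bond orders sum to 3 (valence 4) → 1 H
  atom 6: C, bond orders sum to 4 (valence 4) → 0 H
  atom 7: C, bond orders sum to 3 (valence 4) → 1 H
  atom 8: C, bond orders sum to 3 (valence 4) → 1 H
  atom 9: C, bond orders sum to 4 (valence 4) → 0 H
  atom 10: O, bond orders sum to 2 (valence 2) → 0 H
  atom 11: O, bond orders sum to 2 (valence 2) → 0 H
  atom 12: C, bond orders sum to 1 (valence 4) → 3 H
Totals → C:8, H:8, Br:1, N:1, O:2.
In Hill order: C8H8BrNO2.

C8H8BrNO2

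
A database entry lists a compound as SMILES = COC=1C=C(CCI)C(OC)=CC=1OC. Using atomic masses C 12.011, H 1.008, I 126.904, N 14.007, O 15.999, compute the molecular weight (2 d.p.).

First, the molecular formula is C11H15IO3 (counting implicit H from valence).
  C: 11 × 12.011 = 132.121
  H: 15 × 1.008 = 15.120
  I: 1 × 126.904 = 126.904
  O: 3 × 15.999 = 47.997
Sum: 11×12.011 + 15×1.008 + 1×126.904 + 3×15.999 = 322.142 → 322.14 g/mol.

322.14 g/mol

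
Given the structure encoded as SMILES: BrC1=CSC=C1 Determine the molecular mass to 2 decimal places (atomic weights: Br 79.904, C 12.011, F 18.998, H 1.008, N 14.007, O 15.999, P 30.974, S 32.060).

163.03 g/mol

First, the molecular formula is C4H3BrS (counting implicit H from valence).
  Br: 1 × 79.904 = 79.904
  C: 4 × 12.011 = 48.044
  H: 3 × 1.008 = 3.024
  S: 1 × 32.060 = 32.060
Sum: 1×79.904 + 4×12.011 + 3×1.008 + 1×32.060 = 163.032 → 163.03 g/mol.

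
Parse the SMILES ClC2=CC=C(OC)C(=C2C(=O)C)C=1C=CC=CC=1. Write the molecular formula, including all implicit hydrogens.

Walk through each heavy atom and fill implicit hydrogens from standard valence (C 4, N 3, O 2, S 2, halogen 1):
  atom 1: Cl (halogen, monovalent) → 0 H
  atom 2: C, bond orders sum to 4 (valence 4) → 0 H
  atom 3: C, bond orders sum to 3 (valence 4) → 1 H
  atom 4: C, bond orders sum to 3 (valence 4) → 1 H
  atom 5: C, bond orders sum to 4 (valence 4) → 0 H
  atom 6: O, bond orders sum to 2 (valence 2) → 0 H
  atom 7: C, bond orders sum to 1 (valence 4) → 3 H
  atom 8: C, bond orders sum to 4 (valence 4) → 0 H
  atom 9: C, bond orders sum to 4 (valence 4) → 0 H
  atom 10: C, bond orders sum to 4 (valence 4) → 0 H
  atom 11: O, bond orders sum to 2 (valence 2) → 0 H
  atom 12: C, bond orders sum to 1 (valence 4) → 3 H
  atom 13: C, bond orders sum to 4 (valence 4) → 0 H
  atom 14: C, bond orders sum to 3 (valence 4) → 1 H
  atom 15: C, bond orders sum to 3 (valence 4) → 1 H
  atom 16: C, bond orders sum to 3 (valence 4) → 1 H
  atom 17: C, bond orders sum to 3 (valence 4) → 1 H
  atom 18: C, bond orders sum to 3 (valence 4) → 1 H
Totals → C:15, H:13, Cl:1, O:2.

C15H13ClO2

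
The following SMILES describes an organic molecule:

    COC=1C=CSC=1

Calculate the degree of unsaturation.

Degree of unsaturation = (number of rings) + (number of π bonds).
Ring closures in the SMILES: 1.
π bonds: 2 double bonds (each 1 DoU) → 2 DoU from unsaturation.
Total DoU = 1 + 2 = 3.

3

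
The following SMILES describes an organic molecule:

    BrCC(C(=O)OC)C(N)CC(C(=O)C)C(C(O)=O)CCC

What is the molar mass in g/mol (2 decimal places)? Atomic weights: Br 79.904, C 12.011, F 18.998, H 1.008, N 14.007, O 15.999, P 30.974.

366.25 g/mol

First, the molecular formula is C14H24BrNO5 (counting implicit H from valence).
  Br: 1 × 79.904 = 79.904
  C: 14 × 12.011 = 168.154
  H: 24 × 1.008 = 24.192
  N: 1 × 14.007 = 14.007
  O: 5 × 15.999 = 79.995
Sum: 1×79.904 + 14×12.011 + 24×1.008 + 1×14.007 + 5×15.999 = 366.252 → 366.25 g/mol.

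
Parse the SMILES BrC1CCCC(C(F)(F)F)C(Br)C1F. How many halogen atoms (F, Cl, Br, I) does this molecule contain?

6

Halogen atoms appear at heavy-atom positions 1, 8, 9, 10, 12, 14 (2×Br, 4×F).
Halogen count: 6.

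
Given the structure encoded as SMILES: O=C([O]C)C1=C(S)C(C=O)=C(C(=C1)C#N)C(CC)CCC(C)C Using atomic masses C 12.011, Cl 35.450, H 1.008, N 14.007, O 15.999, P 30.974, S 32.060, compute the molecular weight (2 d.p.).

333.45 g/mol

First, the molecular formula is C18H23NO3S (counting implicit H from valence).
  C: 18 × 12.011 = 216.198
  H: 23 × 1.008 = 23.184
  N: 1 × 14.007 = 14.007
  O: 3 × 15.999 = 47.997
  S: 1 × 32.060 = 32.060
Sum: 18×12.011 + 23×1.008 + 1×14.007 + 3×15.999 + 1×32.060 = 333.446 → 333.45 g/mol.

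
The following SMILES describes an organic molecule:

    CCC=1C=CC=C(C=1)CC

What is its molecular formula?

C10H14

Walk through each heavy atom and fill implicit hydrogens from standard valence (C 4, N 3, O 2, S 2, halogen 1):
  atom 1: C, bond orders sum to 1 (valence 4) → 3 H
  atom 2: C, bond orders sum to 2 (valence 4) → 2 H
  atom 3: C, bond orders sum to 4 (valence 4) → 0 H
  atom 4: C, bond orders sum to 3 (valence 4) → 1 H
  atom 5: C, bond orders sum to 3 (valence 4) → 1 H
  atom 6: C, bond orders sum to 3 (valence 4) → 1 H
  atom 7: C, bond orders sum to 4 (valence 4) → 0 H
  atom 8: C, bond orders sum to 3 (valence 4) → 1 H
  atom 9: C, bond orders sum to 2 (valence 4) → 2 H
  atom 10: C, bond orders sum to 1 (valence 4) → 3 H
Totals → C:10, H:14.
In Hill order: C10H14.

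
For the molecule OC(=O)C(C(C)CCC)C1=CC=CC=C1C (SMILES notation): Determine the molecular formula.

C14H20O2

Walk through each heavy atom and fill implicit hydrogens from standard valence (C 4, N 3, O 2, S 2, halogen 1):
  atom 1: O, bond orders sum to 1 (valence 2) → 1 H
  atom 2: C, bond orders sum to 4 (valence 4) → 0 H
  atom 3: O, bond orders sum to 2 (valence 2) → 0 H
  atom 4: C, bond orders sum to 3 (valence 4) → 1 H
  atom 5: C, bond orders sum to 3 (valence 4) → 1 H
  atom 6: C, bond orders sum to 1 (valence 4) → 3 H
  atom 7: C, bond orders sum to 2 (valence 4) → 2 H
  atom 8: C, bond orders sum to 2 (valence 4) → 2 H
  atom 9: C, bond orders sum to 1 (valence 4) → 3 H
  atom 10: C, bond orders sum to 4 (valence 4) → 0 H
  atom 11: C, bond orders sum to 3 (valence 4) → 1 H
  atom 12: C, bond orders sum to 3 (valence 4) → 1 H
  atom 13: C, bond orders sum to 3 (valence 4) → 1 H
  atom 14: C, bond orders sum to 3 (valence 4) → 1 H
  atom 15: C, bond orders sum to 4 (valence 4) → 0 H
  atom 16: C, bond orders sum to 1 (valence 4) → 3 H
Totals → C:14, H:20, O:2.
In Hill order: C14H20O2.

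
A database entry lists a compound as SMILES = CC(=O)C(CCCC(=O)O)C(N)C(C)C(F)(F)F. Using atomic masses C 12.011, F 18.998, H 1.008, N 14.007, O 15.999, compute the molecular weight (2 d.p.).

First, the molecular formula is C11H18F3NO3 (counting implicit H from valence).
  C: 11 × 12.011 = 132.121
  F: 3 × 18.998 = 56.994
  H: 18 × 1.008 = 18.144
  N: 1 × 14.007 = 14.007
  O: 3 × 15.999 = 47.997
Sum: 11×12.011 + 3×18.998 + 18×1.008 + 1×14.007 + 3×15.999 = 269.263 → 269.26 g/mol.

269.26 g/mol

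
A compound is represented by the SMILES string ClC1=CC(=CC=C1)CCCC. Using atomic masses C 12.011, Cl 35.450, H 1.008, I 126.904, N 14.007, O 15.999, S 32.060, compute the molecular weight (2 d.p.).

168.66 g/mol

First, the molecular formula is C10H13Cl (counting implicit H from valence).
  C: 10 × 12.011 = 120.110
  Cl: 1 × 35.450 = 35.450
  H: 13 × 1.008 = 13.104
Sum: 10×12.011 + 1×35.450 + 13×1.008 = 168.664 → 168.66 g/mol.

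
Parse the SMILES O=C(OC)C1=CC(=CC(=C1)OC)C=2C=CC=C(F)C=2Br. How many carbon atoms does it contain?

Count every carbon token in the SMILES (each C, including those in ring-closure positions and inside branches).
Carbon count: 15.

15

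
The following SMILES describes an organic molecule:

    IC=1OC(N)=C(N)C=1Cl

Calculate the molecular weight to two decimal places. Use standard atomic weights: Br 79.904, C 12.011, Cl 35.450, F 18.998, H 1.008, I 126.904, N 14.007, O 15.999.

258.44 g/mol

First, the molecular formula is C4H4ClIN2O (counting implicit H from valence).
  C: 4 × 12.011 = 48.044
  Cl: 1 × 35.450 = 35.450
  H: 4 × 1.008 = 4.032
  I: 1 × 126.904 = 126.904
  N: 2 × 14.007 = 28.014
  O: 1 × 15.999 = 15.999
Sum: 4×12.011 + 1×35.450 + 4×1.008 + 1×126.904 + 2×14.007 + 1×15.999 = 258.443 → 258.44 g/mol.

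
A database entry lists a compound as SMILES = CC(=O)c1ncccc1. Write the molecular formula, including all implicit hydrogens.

Walk through each heavy atom and fill implicit hydrogens from standard valence (C 4, N 3, O 2, S 2, halogen 1); for lowercase aromatic atoms, an aromatic c carries 1 H when it has two neighbours and 0 H with three, and aromatic n carries 0 H:
  atom 1: C, bond orders sum to 1 (valence 4) → 3 H
  atom 2: C, bond orders sum to 4 (valence 4) → 0 H
  atom 3: O, bond orders sum to 2 (valence 2) → 0 H
  atom 4: aromatic c, 3 neighbours → 0 H
  atom 5: aromatic n, 2 neighbours → 0 H
  atom 6: aromatic c, 2 neighbours → 1 H
  atom 7: aromatic c, 2 neighbours → 1 H
  atom 8: aromatic c, 2 neighbours → 1 H
  atom 9: aromatic c, 2 neighbours → 1 H
Totals → C:7, H:7, N:1, O:1.

C7H7NO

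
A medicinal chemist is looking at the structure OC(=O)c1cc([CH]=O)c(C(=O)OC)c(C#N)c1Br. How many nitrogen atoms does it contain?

1

Scan the SMILES for N atoms (remember two-letter symbols like Cl and Br are single atoms).
Nitrogen count: 1.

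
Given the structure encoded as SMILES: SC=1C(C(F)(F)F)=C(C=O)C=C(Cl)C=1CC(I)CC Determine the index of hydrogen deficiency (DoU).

5

Degree of unsaturation = (number of rings) + (number of π bonds).
Ring closures in the SMILES: 1.
π bonds: 4 double bonds (each 1 DoU) → 4 DoU from unsaturation.
Total DoU = 1 + 4 = 5.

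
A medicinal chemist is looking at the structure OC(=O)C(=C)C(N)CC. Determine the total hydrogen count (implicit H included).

Walk through each heavy atom and fill implicit hydrogens from standard valence (C 4, N 3, O 2, S 2, halogen 1):
  atom 1: O, bond orders sum to 1 (valence 2) → 1 H
  atom 2: C, bond orders sum to 4 (valence 4) → 0 H
  atom 3: O, bond orders sum to 2 (valence 2) → 0 H
  atom 4: C, bond orders sum to 4 (valence 4) → 0 H
  atom 5: C, bond orders sum to 2 (valence 4) → 2 H
  atom 6: C, bond orders sum to 3 (valence 4) → 1 H
  atom 7: N, bond orders sum to 1 (valence 3) → 2 H
  atom 8: C, bond orders sum to 2 (valence 4) → 2 H
  atom 9: C, bond orders sum to 1 (valence 4) → 3 H
Total hydrogens: 11.

11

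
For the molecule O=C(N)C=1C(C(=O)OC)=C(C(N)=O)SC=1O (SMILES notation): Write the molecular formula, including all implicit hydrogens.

C8H8N2O5S

Walk through each heavy atom and fill implicit hydrogens from standard valence (C 4, N 3, O 2, S 2, halogen 1):
  atom 1: O, bond orders sum to 2 (valence 2) → 0 H
  atom 2: C, bond orders sum to 4 (valence 4) → 0 H
  atom 3: N, bond orders sum to 1 (valence 3) → 2 H
  atom 4: C, bond orders sum to 4 (valence 4) → 0 H
  atom 5: C, bond orders sum to 4 (valence 4) → 0 H
  atom 6: C, bond orders sum to 4 (valence 4) → 0 H
  atom 7: O, bond orders sum to 2 (valence 2) → 0 H
  atom 8: O, bond orders sum to 2 (valence 2) → 0 H
  atom 9: C, bond orders sum to 1 (valence 4) → 3 H
  atom 10: C, bond orders sum to 4 (valence 4) → 0 H
  atom 11: C, bond orders sum to 4 (valence 4) → 0 H
  atom 12: N, bond orders sum to 1 (valence 3) → 2 H
  atom 13: O, bond orders sum to 2 (valence 2) → 0 H
  atom 14: S, bond orders sum to 2 (valence 2) → 0 H
  atom 15: C, bond orders sum to 4 (valence 4) → 0 H
  atom 16: O, bond orders sum to 1 (valence 2) → 1 H
Totals → C:8, H:8, N:2, O:5, S:1.
In Hill order: C8H8N2O5S.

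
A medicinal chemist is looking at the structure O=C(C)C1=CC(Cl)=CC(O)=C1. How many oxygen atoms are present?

Scan the SMILES for O atoms (remember two-letter symbols like Cl and Br are single atoms).
Oxygen count: 2.

2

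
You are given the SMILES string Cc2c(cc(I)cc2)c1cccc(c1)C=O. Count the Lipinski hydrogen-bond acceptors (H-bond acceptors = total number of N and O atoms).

N atoms: 0; O atoms: 1.
Lipinski HBA = 0 + 1 = 1.

1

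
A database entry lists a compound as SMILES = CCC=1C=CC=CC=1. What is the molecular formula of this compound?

Walk through each heavy atom and fill implicit hydrogens from standard valence (C 4, N 3, O 2, S 2, halogen 1):
  atom 1: C, bond orders sum to 1 (valence 4) → 3 H
  atom 2: C, bond orders sum to 2 (valence 4) → 2 H
  atom 3: C, bond orders sum to 4 (valence 4) → 0 H
  atom 4: C, bond orders sum to 3 (valence 4) → 1 H
  atom 5: C, bond orders sum to 3 (valence 4) → 1 H
  atom 6: C, bond orders sum to 3 (valence 4) → 1 H
  atom 7: C, bond orders sum to 3 (valence 4) → 1 H
  atom 8: C, bond orders sum to 3 (valence 4) → 1 H
Totals → C:8, H:10.

C8H10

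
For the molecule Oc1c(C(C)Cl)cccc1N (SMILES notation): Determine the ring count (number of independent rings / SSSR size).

1

In SMILES, each pair of matching ring-closure digits denotes one ring-closing bond; the number of such bonds equals the number of independent rings.
Ring-closure bonds here: 1.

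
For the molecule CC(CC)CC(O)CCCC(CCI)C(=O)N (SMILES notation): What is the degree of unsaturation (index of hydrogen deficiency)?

1

Degree of unsaturation = (number of rings) + (number of π bonds).
Ring closures in the SMILES: 0.
π bonds: 1 double bond (each 1 DoU) → 1 DoU from unsaturation.
Total DoU = 0 + 1 = 1.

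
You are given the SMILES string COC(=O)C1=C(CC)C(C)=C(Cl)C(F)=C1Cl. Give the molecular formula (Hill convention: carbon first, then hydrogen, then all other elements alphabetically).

C11H11Cl2FO2

Walk through each heavy atom and fill implicit hydrogens from standard valence (C 4, N 3, O 2, S 2, halogen 1):
  atom 1: C, bond orders sum to 1 (valence 4) → 3 H
  atom 2: O, bond orders sum to 2 (valence 2) → 0 H
  atom 3: C, bond orders sum to 4 (valence 4) → 0 H
  atom 4: O, bond orders sum to 2 (valence 2) → 0 H
  atom 5: C, bond orders sum to 4 (valence 4) → 0 H
  atom 6: C, bond orders sum to 4 (valence 4) → 0 H
  atom 7: C, bond orders sum to 2 (valence 4) → 2 H
  atom 8: C, bond orders sum to 1 (valence 4) → 3 H
  atom 9: C, bond orders sum to 4 (valence 4) → 0 H
  atom 10: C, bond orders sum to 1 (valence 4) → 3 H
  atom 11: C, bond orders sum to 4 (valence 4) → 0 H
  atom 12: Cl (halogen, monovalent) → 0 H
  atom 13: C, bond orders sum to 4 (valence 4) → 0 H
  atom 14: F (halogen, monovalent) → 0 H
  atom 15: C, bond orders sum to 4 (valence 4) → 0 H
  atom 16: Cl (halogen, monovalent) → 0 H
Totals → C:11, H:11, Cl:2, F:1, O:2.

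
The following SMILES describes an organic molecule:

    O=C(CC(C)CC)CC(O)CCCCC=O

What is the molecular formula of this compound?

Walk through each heavy atom and fill implicit hydrogens from standard valence (C 4, N 3, O 2, S 2, halogen 1):
  atom 1: O, bond orders sum to 2 (valence 2) → 0 H
  atom 2: C, bond orders sum to 4 (valence 4) → 0 H
  atom 3: C, bond orders sum to 2 (valence 4) → 2 H
  atom 4: C, bond orders sum to 3 (valence 4) → 1 H
  atom 5: C, bond orders sum to 1 (valence 4) → 3 H
  atom 6: C, bond orders sum to 2 (valence 4) → 2 H
  atom 7: C, bond orders sum to 1 (valence 4) → 3 H
  atom 8: C, bond orders sum to 2 (valence 4) → 2 H
  atom 9: C, bond orders sum to 3 (valence 4) → 1 H
  atom 10: O, bond orders sum to 1 (valence 2) → 1 H
  atom 11: C, bond orders sum to 2 (valence 4) → 2 H
  atom 12: C, bond orders sum to 2 (valence 4) → 2 H
  atom 13: C, bond orders sum to 2 (valence 4) → 2 H
  atom 14: C, bond orders sum to 2 (valence 4) → 2 H
  atom 15: C, bond orders sum to 3 (valence 4) → 1 H
  atom 16: O, bond orders sum to 2 (valence 2) → 0 H
Totals → C:13, H:24, O:3.

C13H24O3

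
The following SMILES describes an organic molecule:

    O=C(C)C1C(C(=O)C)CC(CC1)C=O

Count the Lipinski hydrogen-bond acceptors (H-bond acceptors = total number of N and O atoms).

N atoms: 0; O atoms: 3.
Lipinski HBA = 0 + 3 = 3.

3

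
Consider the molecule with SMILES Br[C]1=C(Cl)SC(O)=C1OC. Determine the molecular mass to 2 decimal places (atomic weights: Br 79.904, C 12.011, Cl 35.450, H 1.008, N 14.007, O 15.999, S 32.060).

First, the molecular formula is C5H4BrClO2S (counting implicit H from valence).
  Br: 1 × 79.904 = 79.904
  C: 5 × 12.011 = 60.055
  Cl: 1 × 35.450 = 35.450
  H: 4 × 1.008 = 4.032
  O: 2 × 15.999 = 31.998
  S: 1 × 32.060 = 32.060
Sum: 1×79.904 + 5×12.011 + 1×35.450 + 4×1.008 + 2×15.999 + 1×32.060 = 243.499 → 243.50 g/mol.

243.50 g/mol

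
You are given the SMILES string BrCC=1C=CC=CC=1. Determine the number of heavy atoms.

Every atom symbol written in the SMILES (organic subset) is one heavy atom; implicit H are not written.
Heavy atoms by element → Br:1, C:7.
Total: 8.

8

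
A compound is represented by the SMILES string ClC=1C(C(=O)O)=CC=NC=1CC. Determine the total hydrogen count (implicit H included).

Walk through each heavy atom and fill implicit hydrogens from standard valence (C 4, N 3, O 2, S 2, halogen 1):
  atom 1: Cl (halogen, monovalent) → 0 H
  atom 2: C, bond orders sum to 4 (valence 4) → 0 H
  atom 3: C, bond orders sum to 4 (valence 4) → 0 H
  atom 4: C, bond orders sum to 4 (valence 4) → 0 H
  atom 5: O, bond orders sum to 2 (valence 2) → 0 H
  atom 6: O, bond orders sum to 1 (valence 2) → 1 H
  atom 7: C, bond orders sum to 3 (valence 4) → 1 H
  atom 8: C, bond orders sum to 3 (valence 4) → 1 H
  atom 9: N, bond orders sum to 3 (valence 3) → 0 H
  atom 10: C, bond orders sum to 4 (valence 4) → 0 H
  atom 11: C, bond orders sum to 2 (valence 4) → 2 H
  atom 12: C, bond orders sum to 1 (valence 4) → 3 H
Total hydrogens: 8.

8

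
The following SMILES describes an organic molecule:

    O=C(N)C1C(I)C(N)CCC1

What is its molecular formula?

C7H13IN2O

Walk through each heavy atom and fill implicit hydrogens from standard valence (C 4, N 3, O 2, S 2, halogen 1):
  atom 1: O, bond orders sum to 2 (valence 2) → 0 H
  atom 2: C, bond orders sum to 4 (valence 4) → 0 H
  atom 3: N, bond orders sum to 1 (valence 3) → 2 H
  atom 4: C, bond orders sum to 3 (valence 4) → 1 H
  atom 5: C, bond orders sum to 3 (valence 4) → 1 H
  atom 6: I (halogen, monovalent) → 0 H
  atom 7: C, bond orders sum to 3 (valence 4) → 1 H
  atom 8: N, bond orders sum to 1 (valence 3) → 2 H
  atom 9: C, bond orders sum to 2 (valence 4) → 2 H
  atom 10: C, bond orders sum to 2 (valence 4) → 2 H
  atom 11: C, bond orders sum to 2 (valence 4) → 2 H
Totals → C:7, H:13, I:1, N:2, O:1.
In Hill order: C7H13IN2O.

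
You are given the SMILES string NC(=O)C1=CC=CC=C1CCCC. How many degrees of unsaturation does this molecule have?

Degree of unsaturation = (number of rings) + (number of π bonds).
Ring closures in the SMILES: 1.
π bonds: 4 double bonds (each 1 DoU) → 4 DoU from unsaturation.
Total DoU = 1 + 4 = 5.

5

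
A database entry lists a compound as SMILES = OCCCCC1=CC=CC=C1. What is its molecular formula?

C10H14O

Walk through each heavy atom and fill implicit hydrogens from standard valence (C 4, N 3, O 2, S 2, halogen 1):
  atom 1: O, bond orders sum to 1 (valence 2) → 1 H
  atom 2: C, bond orders sum to 2 (valence 4) → 2 H
  atom 3: C, bond orders sum to 2 (valence 4) → 2 H
  atom 4: C, bond orders sum to 2 (valence 4) → 2 H
  atom 5: C, bond orders sum to 2 (valence 4) → 2 H
  atom 6: C, bond orders sum to 4 (valence 4) → 0 H
  atom 7: C, bond orders sum to 3 (valence 4) → 1 H
  atom 8: C, bond orders sum to 3 (valence 4) → 1 H
  atom 9: C, bond orders sum to 3 (valence 4) → 1 H
  atom 10: C, bond orders sum to 3 (valence 4) → 1 H
  atom 11: C, bond orders sum to 3 (valence 4) → 1 H
Totals → C:10, H:14, O:1.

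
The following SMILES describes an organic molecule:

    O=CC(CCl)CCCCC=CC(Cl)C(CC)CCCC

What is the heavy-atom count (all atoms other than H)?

20

Every atom symbol written in the SMILES (organic subset) is one heavy atom; implicit H are not written.
Heavy atoms by element → C:17, Cl:2, O:1.
Total: 20.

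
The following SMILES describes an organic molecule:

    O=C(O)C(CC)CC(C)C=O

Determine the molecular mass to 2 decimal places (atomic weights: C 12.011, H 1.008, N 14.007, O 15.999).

First, the molecular formula is C8H14O3 (counting implicit H from valence).
  C: 8 × 12.011 = 96.088
  H: 14 × 1.008 = 14.112
  O: 3 × 15.999 = 47.997
Sum: 8×12.011 + 14×1.008 + 3×15.999 = 158.197 → 158.20 g/mol.

158.20 g/mol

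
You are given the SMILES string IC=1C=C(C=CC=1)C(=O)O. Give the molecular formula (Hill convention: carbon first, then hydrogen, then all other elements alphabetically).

Walk through each heavy atom and fill implicit hydrogens from standard valence (C 4, N 3, O 2, S 2, halogen 1):
  atom 1: I (halogen, monovalent) → 0 H
  atom 2: C, bond orders sum to 4 (valence 4) → 0 H
  atom 3: C, bond orders sum to 3 (valence 4) → 1 H
  atom 4: C, bond orders sum to 4 (valence 4) → 0 H
  atom 5: C, bond orders sum to 3 (valence 4) → 1 H
  atom 6: C, bond orders sum to 3 (valence 4) → 1 H
  atom 7: C, bond orders sum to 3 (valence 4) → 1 H
  atom 8: C, bond orders sum to 4 (valence 4) → 0 H
  atom 9: O, bond orders sum to 2 (valence 2) → 0 H
  atom 10: O, bond orders sum to 1 (valence 2) → 1 H
Totals → C:7, H:5, I:1, O:2.

C7H5IO2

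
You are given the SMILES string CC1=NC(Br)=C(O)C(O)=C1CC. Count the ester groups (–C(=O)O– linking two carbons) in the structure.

Scan the SMILES for the ester motif — none present.
Groups that are present: 2 hydroxyl.

0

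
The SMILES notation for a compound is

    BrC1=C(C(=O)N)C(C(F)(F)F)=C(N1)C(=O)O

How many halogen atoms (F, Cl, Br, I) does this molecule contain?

4

Halogen atoms appear at heavy-atom positions 1, 9, 10, 11 (1×Br, 3×F).
Other groups present: 1 amide, 1 carboxylic acid.
Halogen count: 4.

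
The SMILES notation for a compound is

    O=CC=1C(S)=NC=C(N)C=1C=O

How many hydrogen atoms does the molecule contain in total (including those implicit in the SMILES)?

6

Walk through each heavy atom and fill implicit hydrogens from standard valence (C 4, N 3, O 2, S 2, halogen 1):
  atom 1: O, bond orders sum to 2 (valence 2) → 0 H
  atom 2: C, bond orders sum to 3 (valence 4) → 1 H
  atom 3: C, bond orders sum to 4 (valence 4) → 0 H
  atom 4: C, bond orders sum to 4 (valence 4) → 0 H
  atom 5: S, bond orders sum to 1 (valence 2) → 1 H
  atom 6: N, bond orders sum to 3 (valence 3) → 0 H
  atom 7: C, bond orders sum to 3 (valence 4) → 1 H
  atom 8: C, bond orders sum to 4 (valence 4) → 0 H
  atom 9: N, bond orders sum to 1 (valence 3) → 2 H
  atom 10: C, bond orders sum to 4 (valence 4) → 0 H
  atom 11: C, bond orders sum to 3 (valence 4) → 1 H
  atom 12: O, bond orders sum to 2 (valence 2) → 0 H
Total hydrogens: 6.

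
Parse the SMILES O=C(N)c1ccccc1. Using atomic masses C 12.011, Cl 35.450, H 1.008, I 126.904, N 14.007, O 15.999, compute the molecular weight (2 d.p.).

First, the molecular formula is C7H7NO (counting implicit H from valence).
  C: 7 × 12.011 = 84.077
  H: 7 × 1.008 = 7.056
  N: 1 × 14.007 = 14.007
  O: 1 × 15.999 = 15.999
Sum: 7×12.011 + 7×1.008 + 1×14.007 + 1×15.999 = 121.139 → 121.14 g/mol.

121.14 g/mol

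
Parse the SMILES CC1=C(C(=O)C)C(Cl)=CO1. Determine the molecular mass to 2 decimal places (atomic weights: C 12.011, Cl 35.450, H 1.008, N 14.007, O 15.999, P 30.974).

158.58 g/mol

First, the molecular formula is C7H7ClO2 (counting implicit H from valence).
  C: 7 × 12.011 = 84.077
  Cl: 1 × 35.450 = 35.450
  H: 7 × 1.008 = 7.056
  O: 2 × 15.999 = 31.998
Sum: 7×12.011 + 1×35.450 + 7×1.008 + 2×15.999 = 158.581 → 158.58 g/mol.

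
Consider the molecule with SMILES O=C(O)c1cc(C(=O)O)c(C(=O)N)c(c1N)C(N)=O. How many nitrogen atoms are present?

Scan the SMILES for N atoms (remember two-letter symbols like Cl and Br are single atoms).
Nitrogen count: 3.

3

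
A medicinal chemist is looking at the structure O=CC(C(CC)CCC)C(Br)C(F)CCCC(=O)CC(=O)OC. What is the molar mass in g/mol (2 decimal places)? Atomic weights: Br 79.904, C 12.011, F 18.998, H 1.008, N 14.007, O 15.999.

First, the molecular formula is C17H28BrFO4 (counting implicit H from valence).
  Br: 1 × 79.904 = 79.904
  C: 17 × 12.011 = 204.187
  F: 1 × 18.998 = 18.998
  H: 28 × 1.008 = 28.224
  O: 4 × 15.999 = 63.996
Sum: 1×79.904 + 17×12.011 + 1×18.998 + 28×1.008 + 4×15.999 = 395.309 → 395.31 g/mol.

395.31 g/mol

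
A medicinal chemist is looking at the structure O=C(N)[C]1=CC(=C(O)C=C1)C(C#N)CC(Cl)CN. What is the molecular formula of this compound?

Walk through each heavy atom and fill implicit hydrogens from standard valence (C 4, N 3, O 2, S 2, halogen 1):
  atom 1: O, bond orders sum to 2 (valence 2) → 0 H
  atom 2: C, bond orders sum to 4 (valence 4) → 0 H
  atom 3: N, bond orders sum to 1 (valence 3) → 2 H
  atom 4: C with explicit H count 0
  atom 5: C, bond orders sum to 3 (valence 4) → 1 H
  atom 6: C, bond orders sum to 4 (valence 4) → 0 H
  atom 7: C, bond orders sum to 4 (valence 4) → 0 H
  atom 8: O, bond orders sum to 1 (valence 2) → 1 H
  atom 9: C, bond orders sum to 3 (valence 4) → 1 H
  atom 10: C, bond orders sum to 3 (valence 4) → 1 H
  atom 11: C, bond orders sum to 3 (valence 4) → 1 H
  atom 12: C, bond orders sum to 4 (valence 4) → 0 H
  atom 13: N, bond orders sum to 3 (valence 3) → 0 H
  atom 14: C, bond orders sum to 2 (valence 4) → 2 H
  atom 15: C, bond orders sum to 3 (valence 4) → 1 H
  atom 16: Cl (halogen, monovalent) → 0 H
  atom 17: C, bond orders sum to 2 (valence 4) → 2 H
  atom 18: N, bond orders sum to 1 (valence 3) → 2 H
Totals → C:12, H:14, Cl:1, N:3, O:2.
In Hill order: C12H14ClN3O2.

C12H14ClN3O2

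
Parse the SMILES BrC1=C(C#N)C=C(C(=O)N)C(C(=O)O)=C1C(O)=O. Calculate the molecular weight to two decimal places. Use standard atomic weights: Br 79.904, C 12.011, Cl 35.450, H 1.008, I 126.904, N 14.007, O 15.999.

313.06 g/mol

First, the molecular formula is C10H5BrN2O5 (counting implicit H from valence).
  Br: 1 × 79.904 = 79.904
  C: 10 × 12.011 = 120.110
  H: 5 × 1.008 = 5.040
  N: 2 × 14.007 = 28.014
  O: 5 × 15.999 = 79.995
Sum: 1×79.904 + 10×12.011 + 5×1.008 + 2×14.007 + 5×15.999 = 313.063 → 313.06 g/mol.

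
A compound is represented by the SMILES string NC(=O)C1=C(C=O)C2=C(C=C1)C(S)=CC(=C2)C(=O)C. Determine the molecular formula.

C14H11NO3S

Walk through each heavy atom and fill implicit hydrogens from standard valence (C 4, N 3, O 2, S 2, halogen 1):
  atom 1: N, bond orders sum to 1 (valence 3) → 2 H
  atom 2: C, bond orders sum to 4 (valence 4) → 0 H
  atom 3: O, bond orders sum to 2 (valence 2) → 0 H
  atom 4: C, bond orders sum to 4 (valence 4) → 0 H
  atom 5: C, bond orders sum to 4 (valence 4) → 0 H
  atom 6: C, bond orders sum to 3 (valence 4) → 1 H
  atom 7: O, bond orders sum to 2 (valence 2) → 0 H
  atom 8: C, bond orders sum to 4 (valence 4) → 0 H
  atom 9: C, bond orders sum to 4 (valence 4) → 0 H
  atom 10: C, bond orders sum to 3 (valence 4) → 1 H
  atom 11: C, bond orders sum to 3 (valence 4) → 1 H
  atom 12: C, bond orders sum to 4 (valence 4) → 0 H
  atom 13: S, bond orders sum to 1 (valence 2) → 1 H
  atom 14: C, bond orders sum to 3 (valence 4) → 1 H
  atom 15: C, bond orders sum to 4 (valence 4) → 0 H
  atom 16: C, bond orders sum to 3 (valence 4) → 1 H
  atom 17: C, bond orders sum to 4 (valence 4) → 0 H
  atom 18: O, bond orders sum to 2 (valence 2) → 0 H
  atom 19: C, bond orders sum to 1 (valence 4) → 3 H
Totals → C:14, H:11, N:1, O:3, S:1.
In Hill order: C14H11NO3S.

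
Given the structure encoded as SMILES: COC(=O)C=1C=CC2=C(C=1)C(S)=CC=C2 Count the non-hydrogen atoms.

15

Every atom symbol written in the SMILES (organic subset) is one heavy atom; implicit H are not written.
Heavy atoms by element → C:12, O:2, S:1.
Total: 15.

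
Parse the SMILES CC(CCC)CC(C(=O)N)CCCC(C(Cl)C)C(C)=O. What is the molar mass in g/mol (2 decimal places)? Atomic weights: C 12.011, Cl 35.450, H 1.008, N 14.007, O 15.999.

First, the molecular formula is C16H30ClNO2 (counting implicit H from valence).
  C: 16 × 12.011 = 192.176
  Cl: 1 × 35.450 = 35.450
  H: 30 × 1.008 = 30.240
  N: 1 × 14.007 = 14.007
  O: 2 × 15.999 = 31.998
Sum: 16×12.011 + 1×35.450 + 30×1.008 + 1×14.007 + 2×15.999 = 303.871 → 303.87 g/mol.

303.87 g/mol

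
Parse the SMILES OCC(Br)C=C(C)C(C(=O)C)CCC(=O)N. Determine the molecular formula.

C11H18BrNO3

Walk through each heavy atom and fill implicit hydrogens from standard valence (C 4, N 3, O 2, S 2, halogen 1):
  atom 1: O, bond orders sum to 1 (valence 2) → 1 H
  atom 2: C, bond orders sum to 2 (valence 4) → 2 H
  atom 3: C, bond orders sum to 3 (valence 4) → 1 H
  atom 4: Br (halogen, monovalent) → 0 H
  atom 5: C, bond orders sum to 3 (valence 4) → 1 H
  atom 6: C, bond orders sum to 4 (valence 4) → 0 H
  atom 7: C, bond orders sum to 1 (valence 4) → 3 H
  atom 8: C, bond orders sum to 3 (valence 4) → 1 H
  atom 9: C, bond orders sum to 4 (valence 4) → 0 H
  atom 10: O, bond orders sum to 2 (valence 2) → 0 H
  atom 11: C, bond orders sum to 1 (valence 4) → 3 H
  atom 12: C, bond orders sum to 2 (valence 4) → 2 H
  atom 13: C, bond orders sum to 2 (valence 4) → 2 H
  atom 14: C, bond orders sum to 4 (valence 4) → 0 H
  atom 15: O, bond orders sum to 2 (valence 2) → 0 H
  atom 16: N, bond orders sum to 1 (valence 3) → 2 H
Totals → C:11, H:18, Br:1, N:1, O:3.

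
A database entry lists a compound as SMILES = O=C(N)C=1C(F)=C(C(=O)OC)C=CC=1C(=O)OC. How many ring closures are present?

In SMILES, each pair of matching ring-closure digits denotes one ring-closing bond; the number of such bonds equals the number of independent rings.
Ring-closure bonds here: 1.

1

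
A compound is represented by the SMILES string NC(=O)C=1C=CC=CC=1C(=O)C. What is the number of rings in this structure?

In SMILES, each pair of matching ring-closure digits denotes one ring-closing bond; the number of such bonds equals the number of independent rings.
Ring-closure bonds here: 1.

1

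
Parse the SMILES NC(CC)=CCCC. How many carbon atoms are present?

7

Count every carbon token in the SMILES (each C, including those in ring-closure positions and inside branches).
Carbon count: 7.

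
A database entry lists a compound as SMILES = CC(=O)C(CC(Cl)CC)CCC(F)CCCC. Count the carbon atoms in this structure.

14

Count every carbon token in the SMILES (each C, including those in ring-closure positions and inside branches).
Carbon count: 14.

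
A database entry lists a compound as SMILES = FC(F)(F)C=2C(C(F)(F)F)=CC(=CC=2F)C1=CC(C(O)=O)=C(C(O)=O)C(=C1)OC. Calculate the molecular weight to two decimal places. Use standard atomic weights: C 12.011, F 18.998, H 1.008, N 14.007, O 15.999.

426.24 g/mol

First, the molecular formula is C17H9F7O5 (counting implicit H from valence).
  C: 17 × 12.011 = 204.187
  F: 7 × 18.998 = 132.986
  H: 9 × 1.008 = 9.072
  O: 5 × 15.999 = 79.995
Sum: 17×12.011 + 7×18.998 + 9×1.008 + 5×15.999 = 426.240 → 426.24 g/mol.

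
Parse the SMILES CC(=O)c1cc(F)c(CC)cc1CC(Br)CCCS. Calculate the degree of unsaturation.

5

Molecular formula: C15H20BrFOS.
DoU = (2C + 2 + N − H − X) / 2, where X is the halogen count and O/S are ignored.
    = (2·15 + 2 + 0 − 20 − 2) / 2 = 10 / 2 = 5.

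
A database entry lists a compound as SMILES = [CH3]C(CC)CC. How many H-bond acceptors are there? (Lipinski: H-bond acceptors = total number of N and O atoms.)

N atoms: 0; O atoms: 0.
Lipinski HBA = 0 + 0 = 0.

0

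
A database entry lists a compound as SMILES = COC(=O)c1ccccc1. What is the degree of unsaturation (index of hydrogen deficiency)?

Molecular formula: C8H8O2.
DoU = (2C + 2 + N − H − X) / 2, where X is the halogen count and O/S are ignored.
    = (2·8 + 2 + 0 − 8 − 0) / 2 = 10 / 2 = 5.

5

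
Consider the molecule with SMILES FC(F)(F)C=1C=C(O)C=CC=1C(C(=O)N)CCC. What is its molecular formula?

C12H14F3NO2

Walk through each heavy atom and fill implicit hydrogens from standard valence (C 4, N 3, O 2, S 2, halogen 1):
  atom 1: F (halogen, monovalent) → 0 H
  atom 2: C, bond orders sum to 4 (valence 4) → 0 H
  atom 3: F (halogen, monovalent) → 0 H
  atom 4: F (halogen, monovalent) → 0 H
  atom 5: C, bond orders sum to 4 (valence 4) → 0 H
  atom 6: C, bond orders sum to 3 (valence 4) → 1 H
  atom 7: C, bond orders sum to 4 (valence 4) → 0 H
  atom 8: O, bond orders sum to 1 (valence 2) → 1 H
  atom 9: C, bond orders sum to 3 (valence 4) → 1 H
  atom 10: C, bond orders sum to 3 (valence 4) → 1 H
  atom 11: C, bond orders sum to 4 (valence 4) → 0 H
  atom 12: C, bond orders sum to 3 (valence 4) → 1 H
  atom 13: C, bond orders sum to 4 (valence 4) → 0 H
  atom 14: O, bond orders sum to 2 (valence 2) → 0 H
  atom 15: N, bond orders sum to 1 (valence 3) → 2 H
  atom 16: C, bond orders sum to 2 (valence 4) → 2 H
  atom 17: C, bond orders sum to 2 (valence 4) → 2 H
  atom 18: C, bond orders sum to 1 (valence 4) → 3 H
Totals → C:12, H:14, F:3, N:1, O:2.
In Hill order: C12H14F3NO2.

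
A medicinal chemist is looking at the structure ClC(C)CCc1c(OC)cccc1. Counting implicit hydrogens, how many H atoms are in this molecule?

15

Walk through each heavy atom and fill implicit hydrogens from standard valence (C 4, N 3, O 2, S 2, halogen 1); for lowercase aromatic atoms, an aromatic c carries 1 H when it has two neighbours and 0 H with three, and aromatic n carries 0 H:
  atom 1: Cl (halogen, monovalent) → 0 H
  atom 2: C, bond orders sum to 3 (valence 4) → 1 H
  atom 3: C, bond orders sum to 1 (valence 4) → 3 H
  atom 4: C, bond orders sum to 2 (valence 4) → 2 H
  atom 5: C, bond orders sum to 2 (valence 4) → 2 H
  atom 6: aromatic c, 3 neighbours → 0 H
  atom 7: aromatic c, 3 neighbours → 0 H
  atom 8: O, bond orders sum to 2 (valence 2) → 0 H
  atom 9: C, bond orders sum to 1 (valence 4) → 3 H
  atom 10: aromatic c, 2 neighbours → 1 H
  atom 11: aromatic c, 2 neighbours → 1 H
  atom 12: aromatic c, 2 neighbours → 1 H
  atom 13: aromatic c, 2 neighbours → 1 H
Total hydrogens: 15.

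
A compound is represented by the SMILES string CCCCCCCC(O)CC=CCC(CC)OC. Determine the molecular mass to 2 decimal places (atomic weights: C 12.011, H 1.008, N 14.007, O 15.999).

First, the molecular formula is C16H32O2 (counting implicit H from valence).
  C: 16 × 12.011 = 192.176
  H: 32 × 1.008 = 32.256
  O: 2 × 15.999 = 31.998
Sum: 16×12.011 + 32×1.008 + 2×15.999 = 256.430 → 256.43 g/mol.

256.43 g/mol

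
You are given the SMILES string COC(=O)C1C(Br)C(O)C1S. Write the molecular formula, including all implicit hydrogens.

Walk through each heavy atom and fill implicit hydrogens from standard valence (C 4, N 3, O 2, S 2, halogen 1):
  atom 1: C, bond orders sum to 1 (valence 4) → 3 H
  atom 2: O, bond orders sum to 2 (valence 2) → 0 H
  atom 3: C, bond orders sum to 4 (valence 4) → 0 H
  atom 4: O, bond orders sum to 2 (valence 2) → 0 H
  atom 5: C, bond orders sum to 3 (valence 4) → 1 H
  atom 6: C, bond orders sum to 3 (valence 4) → 1 H
  atom 7: Br (halogen, monovalent) → 0 H
  atom 8: C, bond orders sum to 3 (valence 4) → 1 H
  atom 9: O, bond orders sum to 1 (valence 2) → 1 H
  atom 10: C, bond orders sum to 3 (valence 4) → 1 H
  atom 11: S, bond orders sum to 1 (valence 2) → 1 H
Totals → C:6, H:9, Br:1, O:3, S:1.
In Hill order: C6H9BrO3S.

C6H9BrO3S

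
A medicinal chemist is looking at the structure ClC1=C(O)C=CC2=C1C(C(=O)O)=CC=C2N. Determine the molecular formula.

C11H8ClNO3

Walk through each heavy atom and fill implicit hydrogens from standard valence (C 4, N 3, O 2, S 2, halogen 1):
  atom 1: Cl (halogen, monovalent) → 0 H
  atom 2: C, bond orders sum to 4 (valence 4) → 0 H
  atom 3: C, bond orders sum to 4 (valence 4) → 0 H
  atom 4: O, bond orders sum to 1 (valence 2) → 1 H
  atom 5: C, bond orders sum to 3 (valence 4) → 1 H
  atom 6: C, bond orders sum to 3 (valence 4) → 1 H
  atom 7: C, bond orders sum to 4 (valence 4) → 0 H
  atom 8: C, bond orders sum to 4 (valence 4) → 0 H
  atom 9: C, bond orders sum to 4 (valence 4) → 0 H
  atom 10: C, bond orders sum to 4 (valence 4) → 0 H
  atom 11: O, bond orders sum to 2 (valence 2) → 0 H
  atom 12: O, bond orders sum to 1 (valence 2) → 1 H
  atom 13: C, bond orders sum to 3 (valence 4) → 1 H
  atom 14: C, bond orders sum to 3 (valence 4) → 1 H
  atom 15: C, bond orders sum to 4 (valence 4) → 0 H
  atom 16: N, bond orders sum to 1 (valence 3) → 2 H
Totals → C:11, H:8, Cl:1, N:1, O:3.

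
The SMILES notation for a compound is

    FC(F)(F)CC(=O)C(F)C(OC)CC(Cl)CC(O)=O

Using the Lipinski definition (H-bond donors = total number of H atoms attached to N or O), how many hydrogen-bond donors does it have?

1

Donors: find every N or O and count the H atoms it carries.
  atom 7 (O): bond orders sum to 2 → 0 H
  atom 11 (O): bond orders sum to 2 → 0 H
  atom 18 (O): bond orders sum to 1 → 1 H
  atom 19 (O): bond orders sum to 2 → 0 H
Lipinski HBD = 1.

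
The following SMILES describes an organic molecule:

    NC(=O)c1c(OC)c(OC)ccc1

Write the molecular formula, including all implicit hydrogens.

C9H11NO3

Walk through each heavy atom and fill implicit hydrogens from standard valence (C 4, N 3, O 2, S 2, halogen 1); for lowercase aromatic atoms, an aromatic c carries 1 H when it has two neighbours and 0 H with three, and aromatic n carries 0 H:
  atom 1: N, bond orders sum to 1 (valence 3) → 2 H
  atom 2: C, bond orders sum to 4 (valence 4) → 0 H
  atom 3: O, bond orders sum to 2 (valence 2) → 0 H
  atom 4: aromatic c, 3 neighbours → 0 H
  atom 5: aromatic c, 3 neighbours → 0 H
  atom 6: O, bond orders sum to 2 (valence 2) → 0 H
  atom 7: C, bond orders sum to 1 (valence 4) → 3 H
  atom 8: aromatic c, 3 neighbours → 0 H
  atom 9: O, bond orders sum to 2 (valence 2) → 0 H
  atom 10: C, bond orders sum to 1 (valence 4) → 3 H
  atom 11: aromatic c, 2 neighbours → 1 H
  atom 12: aromatic c, 2 neighbours → 1 H
  atom 13: aromatic c, 2 neighbours → 1 H
Totals → C:9, H:11, N:1, O:3.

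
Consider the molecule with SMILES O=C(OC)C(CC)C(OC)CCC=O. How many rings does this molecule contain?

In SMILES, each pair of matching ring-closure digits denotes one ring-closing bond; the number of such bonds equals the number of independent rings.
Ring-closure bonds here: 0.

0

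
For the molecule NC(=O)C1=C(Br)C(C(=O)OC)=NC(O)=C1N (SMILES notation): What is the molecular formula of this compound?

Walk through each heavy atom and fill implicit hydrogens from standard valence (C 4, N 3, O 2, S 2, halogen 1):
  atom 1: N, bond orders sum to 1 (valence 3) → 2 H
  atom 2: C, bond orders sum to 4 (valence 4) → 0 H
  atom 3: O, bond orders sum to 2 (valence 2) → 0 H
  atom 4: C, bond orders sum to 4 (valence 4) → 0 H
  atom 5: C, bond orders sum to 4 (valence 4) → 0 H
  atom 6: Br (halogen, monovalent) → 0 H
  atom 7: C, bond orders sum to 4 (valence 4) → 0 H
  atom 8: C, bond orders sum to 4 (valence 4) → 0 H
  atom 9: O, bond orders sum to 2 (valence 2) → 0 H
  atom 10: O, bond orders sum to 2 (valence 2) → 0 H
  atom 11: C, bond orders sum to 1 (valence 4) → 3 H
  atom 12: N, bond orders sum to 3 (valence 3) → 0 H
  atom 13: C, bond orders sum to 4 (valence 4) → 0 H
  atom 14: O, bond orders sum to 1 (valence 2) → 1 H
  atom 15: C, bond orders sum to 4 (valence 4) → 0 H
  atom 16: N, bond orders sum to 1 (valence 3) → 2 H
Totals → C:8, H:8, Br:1, N:3, O:4.

C8H8BrN3O4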